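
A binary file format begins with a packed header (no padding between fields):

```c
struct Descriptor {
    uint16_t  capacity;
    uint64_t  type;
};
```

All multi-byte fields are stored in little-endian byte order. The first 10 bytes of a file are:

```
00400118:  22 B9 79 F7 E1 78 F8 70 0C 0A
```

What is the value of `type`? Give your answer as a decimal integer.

`type` follows `capacity` (2 bytes), so it starts at byte offset 2 and occupies 8 bytes.
Bytes at offsets 2..9: 79 F7 E1 78 F8 70 0C 0A.
Little-endian: lowest address holds the least-significant byte.
Reassemble most-significant byte first: 0A 0C 70 F8 78 E1 F7 79 → 0x0A0C70F878E1F779.
0x0A0C70F878E1F779 = 724077852582082425.

724077852582082425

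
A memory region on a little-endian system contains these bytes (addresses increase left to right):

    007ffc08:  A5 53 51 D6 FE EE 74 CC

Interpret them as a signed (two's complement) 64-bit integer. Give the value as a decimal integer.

Little-endian stores the least-significant byte at the lowest address.
Reassemble most-significant byte first: CC 74 EE FE D6 51 53 A5 → 0xCC74EEFED65153A5.
Top bit is set, so as a signed 64-bit value this is 0xCC74EEFED65153A5 − 2^64 = -3714081014389058651.

-3714081014389058651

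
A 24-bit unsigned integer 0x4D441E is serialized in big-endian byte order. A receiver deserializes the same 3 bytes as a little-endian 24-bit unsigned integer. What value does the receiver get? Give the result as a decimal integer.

1983565

Stored big-endian, the bytes at ascending addresses are 4D 44 1E.
Read back as little-endian, the first byte is least significant, giving 0x1E444D.
0x1E444D = 1983565.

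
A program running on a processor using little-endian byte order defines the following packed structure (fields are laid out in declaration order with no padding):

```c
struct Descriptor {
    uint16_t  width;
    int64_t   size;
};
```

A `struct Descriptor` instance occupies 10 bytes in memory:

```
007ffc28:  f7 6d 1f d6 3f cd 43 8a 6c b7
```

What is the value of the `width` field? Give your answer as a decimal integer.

28151

`width` is the first field, at byte offset 0, occupying 2 bytes.
Bytes at offsets 0..1: F7 6D.
In little-endian order the low byte comes first in memory.
Reassemble most-significant byte first: 6D F7 → 0x6DF7.
0x6DF7 = 28151.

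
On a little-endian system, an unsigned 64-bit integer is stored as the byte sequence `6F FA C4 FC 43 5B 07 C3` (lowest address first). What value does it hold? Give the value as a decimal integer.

In little-endian order the low byte comes first in memory.
Reassemble most-significant byte first: C3 07 5B 43 FC C4 FA 6F → 0xC3075B43FCC4FA6F.
0xC3075B43FCC4FA6F = 14053301509794626159.

14053301509794626159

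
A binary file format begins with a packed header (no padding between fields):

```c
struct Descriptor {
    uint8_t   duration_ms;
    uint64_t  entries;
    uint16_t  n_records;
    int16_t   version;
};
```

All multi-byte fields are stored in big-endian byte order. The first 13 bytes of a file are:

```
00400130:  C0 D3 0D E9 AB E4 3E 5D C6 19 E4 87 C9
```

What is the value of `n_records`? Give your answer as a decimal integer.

`n_records` follows `duration_ms` (1 B), `entries` (8 B), so it starts at offset 1 + 8 = 9 and occupies 2 bytes.
Bytes at offsets 9..10: 19 E4.
Big-endian: lowest address holds the most-significant byte.
The bytes are already most-significant first: 0x19E4.
0x19E4 = 6628.

6628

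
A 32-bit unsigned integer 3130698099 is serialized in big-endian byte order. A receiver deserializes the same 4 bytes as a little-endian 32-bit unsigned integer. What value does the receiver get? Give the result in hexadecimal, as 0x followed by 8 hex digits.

3130698099 in 32-bit hexadecimal is 0xBA9AA973.
Stored big-endian, the bytes at ascending addresses are BA 9A A9 73.
Read back as little-endian, the first byte is least significant, giving 0x73A99ABA.

0x73A99ABA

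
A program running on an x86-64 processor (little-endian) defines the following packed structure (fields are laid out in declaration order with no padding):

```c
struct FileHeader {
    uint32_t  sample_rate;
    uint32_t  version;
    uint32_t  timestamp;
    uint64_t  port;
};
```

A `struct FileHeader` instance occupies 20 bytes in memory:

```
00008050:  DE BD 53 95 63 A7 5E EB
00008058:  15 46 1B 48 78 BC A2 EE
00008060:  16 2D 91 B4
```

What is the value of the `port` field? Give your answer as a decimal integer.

13011230374966246520

`port` follows `sample_rate` (4 B), `version` (4 B), `timestamp` (4 B), so it starts at offset 4 + 4 + 4 = 12 and occupies 8 bytes.
Bytes at offsets 12..19: 78 BC A2 EE 16 2D 91 B4.
Little-endian stores the least-significant byte at the lowest address.
Reassemble most-significant byte first: B4 91 2D 16 EE A2 BC 78 → 0xB4912D16EEA2BC78.
0xB4912D16EEA2BC78 = 13011230374966246520.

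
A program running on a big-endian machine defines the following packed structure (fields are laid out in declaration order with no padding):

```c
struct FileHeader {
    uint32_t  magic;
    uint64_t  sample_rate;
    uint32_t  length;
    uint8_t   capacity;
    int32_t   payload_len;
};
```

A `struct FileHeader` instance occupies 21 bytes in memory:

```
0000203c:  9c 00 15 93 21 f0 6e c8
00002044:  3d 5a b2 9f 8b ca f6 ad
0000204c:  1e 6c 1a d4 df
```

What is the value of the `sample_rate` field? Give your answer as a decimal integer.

`sample_rate` follows `magic` (4 bytes), so it starts at byte offset 4 and occupies 8 bytes.
Bytes at offsets 4..11: 21 F0 6E C8 3D 5A B2 9F.
In big-endian order the high byte comes first in memory.
The bytes are already most-significant first: 0x21F06EC83D5AB29F.
0x21F06EC83D5AB29F = 2445576403964048031.

2445576403964048031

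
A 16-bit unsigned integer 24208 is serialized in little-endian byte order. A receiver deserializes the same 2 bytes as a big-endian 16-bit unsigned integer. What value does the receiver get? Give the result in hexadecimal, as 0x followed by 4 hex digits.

0x905E

24208 in 16-bit hexadecimal is 0x5E90.
Stored little-endian, the bytes at ascending addresses are 90 5E.
Read back as big-endian, the last byte is least significant, giving 0x905E.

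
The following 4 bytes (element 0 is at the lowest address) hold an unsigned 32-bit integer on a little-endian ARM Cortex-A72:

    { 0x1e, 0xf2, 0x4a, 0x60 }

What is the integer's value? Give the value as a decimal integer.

Little-endian stores the least-significant byte at the lowest address.
Reassemble most-significant byte first: 60 4A F2 1E → 0x604AF21E.
0x604AF21E = 1615524382.

1615524382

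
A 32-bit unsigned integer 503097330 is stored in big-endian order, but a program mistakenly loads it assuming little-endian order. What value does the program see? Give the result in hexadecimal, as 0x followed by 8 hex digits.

0xF2A7FC1D

503097330 in 32-bit hexadecimal is 0x1DFCA7F2.
Stored big-endian, the bytes at ascending addresses are 1D FC A7 F2.
Read back as little-endian, the first byte is least significant, giving 0xF2A7FC1D.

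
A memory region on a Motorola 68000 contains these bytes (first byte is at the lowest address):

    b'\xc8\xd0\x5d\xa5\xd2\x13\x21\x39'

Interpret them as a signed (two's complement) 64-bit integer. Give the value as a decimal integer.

-3976575504192691911

In big-endian order the high byte comes first in memory.
The bytes are already most-significant first: 0xC8D05DA5D2132139.
Top bit is set, so as a signed 64-bit value this is 0xC8D05DA5D2132139 − 2^64 = -3976575504192691911.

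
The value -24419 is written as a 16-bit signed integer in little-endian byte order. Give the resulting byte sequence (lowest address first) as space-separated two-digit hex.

Two's complement of -24419 in 16 bits: 24419 = 0x5F63; invert → 0xA09C; add 1 → 0xA09D.
Split into bytes (most-significant first): A0 9D.
Little-endian stores the least-significant byte at the lowest address.
So at ascending addresses the bytes are 9D A0.

9D A0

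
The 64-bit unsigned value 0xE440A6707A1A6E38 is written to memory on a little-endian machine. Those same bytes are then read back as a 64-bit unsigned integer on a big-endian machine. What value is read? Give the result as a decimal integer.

Stored little-endian, the bytes at ascending addresses are 38 6E 1A 7A 70 A6 40 E4.
Read back as big-endian, the last byte is least significant, giving 0x386E1A7A70A640E4.
0x386E1A7A70A640E4 = 4066216626740412644.

4066216626740412644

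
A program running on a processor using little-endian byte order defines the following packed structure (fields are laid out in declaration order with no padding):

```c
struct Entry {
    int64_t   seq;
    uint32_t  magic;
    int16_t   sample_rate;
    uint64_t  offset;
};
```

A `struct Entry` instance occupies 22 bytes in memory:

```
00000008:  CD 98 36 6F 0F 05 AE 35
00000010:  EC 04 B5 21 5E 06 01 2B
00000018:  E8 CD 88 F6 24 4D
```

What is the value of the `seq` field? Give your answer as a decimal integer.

`seq` is the first field, at byte offset 0, occupying 8 bytes.
Bytes at offsets 0..7: CD 98 36 6F 0F 05 AE 35.
Little-endian stores the least-significant byte at the lowest address.
Reassemble most-significant byte first: 35 AE 05 0F 6F 36 98 CD → 0x35AE050F6F3698CD.
0x35AE050F6F3698CD = 3868034693806332109.

3868034693806332109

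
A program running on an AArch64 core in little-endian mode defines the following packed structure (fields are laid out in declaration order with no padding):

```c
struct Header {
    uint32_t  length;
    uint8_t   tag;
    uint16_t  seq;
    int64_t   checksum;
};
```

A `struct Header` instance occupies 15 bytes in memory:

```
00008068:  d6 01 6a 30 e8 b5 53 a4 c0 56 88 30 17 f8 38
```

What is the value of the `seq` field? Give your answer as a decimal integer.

`seq` follows `length` (4 B), `tag` (1 B), so it starts at offset 4 + 1 = 5 and occupies 2 bytes.
Bytes at offsets 5..6: B5 53.
Little-endian: lowest address holds the least-significant byte.
Reassemble most-significant byte first: 53 B5 → 0x53B5.
0x53B5 = 21429.

21429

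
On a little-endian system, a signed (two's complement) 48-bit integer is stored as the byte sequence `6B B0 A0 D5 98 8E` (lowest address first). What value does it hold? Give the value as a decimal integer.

-124687906459541

Little-endian stores the least-significant byte at the lowest address.
Reassemble most-significant byte first: 8E 98 D5 A0 B0 6B → 0x8E98D5A0B06B.
Top bit is set, so as a signed 48-bit value this is 0x8E98D5A0B06B − 2^48 = -124687906459541.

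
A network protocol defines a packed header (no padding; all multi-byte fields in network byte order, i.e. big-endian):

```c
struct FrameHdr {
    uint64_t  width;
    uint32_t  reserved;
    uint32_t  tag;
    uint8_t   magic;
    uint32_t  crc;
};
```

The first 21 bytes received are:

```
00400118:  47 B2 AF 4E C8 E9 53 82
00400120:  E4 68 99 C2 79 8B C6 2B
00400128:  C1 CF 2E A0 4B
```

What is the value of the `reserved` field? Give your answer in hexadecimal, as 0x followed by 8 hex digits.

0xE46899C2

`reserved` follows `width` (8 bytes), so it starts at byte offset 8 and occupies 4 bytes.
Bytes at offsets 8..11: E4 68 99 C2.
Big-endian stores the most-significant byte at the lowest address.
The bytes are already most-significant first: 0xE46899C2.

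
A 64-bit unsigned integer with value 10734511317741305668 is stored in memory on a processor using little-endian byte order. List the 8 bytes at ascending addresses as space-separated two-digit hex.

44 7F 61 6B 2B A5 F8 94

10734511317741305668 in hexadecimal, padded to 64 bits, is 0x94F8A52B6B617F44.
Split into bytes (most-significant first): 94 F8 A5 2B 6B 61 7F 44.
In little-endian order the low byte comes first in memory.
So at ascending addresses the bytes are 44 7F 61 6B 2B A5 F8 94.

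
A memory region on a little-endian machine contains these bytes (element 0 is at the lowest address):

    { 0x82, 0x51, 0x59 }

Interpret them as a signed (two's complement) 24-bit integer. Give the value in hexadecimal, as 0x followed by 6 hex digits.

Little-endian: lowest address holds the least-significant byte.
Reassemble most-significant byte first: 59 51 82 → 0x595182.

0x595182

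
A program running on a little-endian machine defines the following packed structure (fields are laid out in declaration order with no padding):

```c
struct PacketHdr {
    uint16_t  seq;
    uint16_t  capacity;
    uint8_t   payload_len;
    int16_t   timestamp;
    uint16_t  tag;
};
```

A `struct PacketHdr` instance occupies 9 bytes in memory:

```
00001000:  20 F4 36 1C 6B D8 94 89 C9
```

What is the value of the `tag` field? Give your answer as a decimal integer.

51593

`tag` follows `seq` (2 B), `capacity` (2 B), `payload_len` (1 B), `timestamp` (2 B), so it starts at offset 2 + 2 + 1 + 2 = 7 and occupies 2 bytes.
Bytes at offsets 7..8: 89 C9.
Little-endian stores the least-significant byte at the lowest address.
Reassemble most-significant byte first: C9 89 → 0xC989.
0xC989 = 51593.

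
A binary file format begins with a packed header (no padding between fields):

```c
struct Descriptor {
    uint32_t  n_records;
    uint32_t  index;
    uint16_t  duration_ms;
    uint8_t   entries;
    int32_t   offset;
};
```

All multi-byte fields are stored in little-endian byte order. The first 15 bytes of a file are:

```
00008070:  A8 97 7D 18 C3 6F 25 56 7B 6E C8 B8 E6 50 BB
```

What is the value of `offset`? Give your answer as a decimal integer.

-1152325960

`offset` follows `n_records` (4 B), `index` (4 B), `duration_ms` (2 B), `entries` (1 B), so it starts at offset 4 + 4 + 2 + 1 = 11 and occupies 4 bytes.
Bytes at offsets 11..14: B8 E6 50 BB.
In little-endian order the low byte comes first in memory.
Reassemble most-significant byte first: BB 50 E6 B8 → 0xBB50E6B8.
Top bit is set, so as a signed 32-bit value this is 0xBB50E6B8 − 2^32 = -1152325960.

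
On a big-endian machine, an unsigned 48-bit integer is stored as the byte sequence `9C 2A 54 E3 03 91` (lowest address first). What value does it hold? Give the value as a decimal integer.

171705626723217

Big-endian: lowest address holds the most-significant byte.
The bytes are already most-significant first: 0x9C2A54E30391.
0x9C2A54E30391 = 171705626723217.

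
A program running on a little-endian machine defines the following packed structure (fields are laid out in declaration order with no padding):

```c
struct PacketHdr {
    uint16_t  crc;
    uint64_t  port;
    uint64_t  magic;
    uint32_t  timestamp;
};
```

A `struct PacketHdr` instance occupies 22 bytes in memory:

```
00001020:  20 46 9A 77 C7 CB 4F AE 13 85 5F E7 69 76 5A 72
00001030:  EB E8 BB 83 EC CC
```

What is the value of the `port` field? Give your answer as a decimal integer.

9589199689346414490

`port` follows `crc` (2 bytes), so it starts at byte offset 2 and occupies 8 bytes.
Bytes at offsets 2..9: 9A 77 C7 CB 4F AE 13 85.
In little-endian order the low byte comes first in memory.
Reassemble most-significant byte first: 85 13 AE 4F CB C7 77 9A → 0x8513AE4FCBC7779A.
0x8513AE4FCBC7779A = 9589199689346414490.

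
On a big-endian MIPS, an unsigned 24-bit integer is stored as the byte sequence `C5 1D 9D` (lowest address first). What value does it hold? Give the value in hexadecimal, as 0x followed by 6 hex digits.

0xC51D9D

Big-endian: lowest address holds the most-significant byte.
The bytes are already most-significant first: 0xC51D9D.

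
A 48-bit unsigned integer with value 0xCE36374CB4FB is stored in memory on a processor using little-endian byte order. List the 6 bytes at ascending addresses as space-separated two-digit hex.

Split into bytes (most-significant first): CE 36 37 4C B4 FB.
Little-endian: lowest address holds the least-significant byte.
So at ascending addresses the bytes are FB B4 4C 37 36 CE.

FB B4 4C 37 36 CE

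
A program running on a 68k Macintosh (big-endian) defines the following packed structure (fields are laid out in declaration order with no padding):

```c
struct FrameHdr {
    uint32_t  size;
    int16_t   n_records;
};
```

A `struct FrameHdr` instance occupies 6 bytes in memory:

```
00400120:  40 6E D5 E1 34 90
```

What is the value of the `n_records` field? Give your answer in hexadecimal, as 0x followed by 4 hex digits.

0x3490

`n_records` follows `size` (4 bytes), so it starts at byte offset 4 and occupies 2 bytes.
Bytes at offsets 4..5: 34 90.
Big-endian: lowest address holds the most-significant byte.
The bytes are already most-significant first: 0x3490.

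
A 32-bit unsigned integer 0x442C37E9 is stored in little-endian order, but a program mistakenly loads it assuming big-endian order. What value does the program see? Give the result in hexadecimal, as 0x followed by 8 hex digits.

0xE9372C44

Stored little-endian, the bytes at ascending addresses are E9 37 2C 44.
Read back as big-endian, the last byte is least significant, giving 0xE9372C44.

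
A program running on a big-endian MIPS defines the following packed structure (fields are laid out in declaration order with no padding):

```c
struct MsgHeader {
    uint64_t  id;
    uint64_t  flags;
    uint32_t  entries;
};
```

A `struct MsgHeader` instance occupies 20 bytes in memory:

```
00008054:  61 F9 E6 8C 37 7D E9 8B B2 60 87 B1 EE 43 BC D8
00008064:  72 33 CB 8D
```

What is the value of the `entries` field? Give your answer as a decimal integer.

`entries` follows `id` (8 B), `flags` (8 B), so it starts at offset 8 + 8 = 16 and occupies 4 bytes.
Bytes at offsets 16..19: 72 33 CB 8D.
Big-endian: lowest address holds the most-significant byte.
The bytes are already most-significant first: 0x7233CB8D.
0x7233CB8D = 1915997069.

1915997069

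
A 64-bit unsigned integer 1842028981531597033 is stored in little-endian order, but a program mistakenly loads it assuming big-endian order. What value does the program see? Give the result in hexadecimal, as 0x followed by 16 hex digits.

0xE9582A6699339019

1842028981531597033 in 64-bit hexadecimal is 0x19903399662A58E9.
Stored little-endian, the bytes at ascending addresses are E9 58 2A 66 99 33 90 19.
Read back as big-endian, the last byte is least significant, giving 0xE9582A6699339019.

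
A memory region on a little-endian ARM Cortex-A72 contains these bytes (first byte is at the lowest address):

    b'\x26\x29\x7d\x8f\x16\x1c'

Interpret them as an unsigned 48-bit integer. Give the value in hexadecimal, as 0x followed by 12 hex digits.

0x1C168F7D2926

In little-endian order the low byte comes first in memory.
Reassemble most-significant byte first: 1C 16 8F 7D 29 26 → 0x1C168F7D2926.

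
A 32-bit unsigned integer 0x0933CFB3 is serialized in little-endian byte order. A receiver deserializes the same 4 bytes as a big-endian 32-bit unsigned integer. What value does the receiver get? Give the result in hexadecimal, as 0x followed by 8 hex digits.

0xB3CF3309

Stored little-endian, the bytes at ascending addresses are B3 CF 33 09.
Read back as big-endian, the last byte is least significant, giving 0xB3CF3309.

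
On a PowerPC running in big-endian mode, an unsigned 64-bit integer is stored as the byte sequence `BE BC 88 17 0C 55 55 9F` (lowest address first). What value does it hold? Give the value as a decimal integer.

13744009795400455583

In big-endian order the high byte comes first in memory.
The bytes are already most-significant first: 0xBEBC88170C55559F.
0xBEBC88170C55559F = 13744009795400455583.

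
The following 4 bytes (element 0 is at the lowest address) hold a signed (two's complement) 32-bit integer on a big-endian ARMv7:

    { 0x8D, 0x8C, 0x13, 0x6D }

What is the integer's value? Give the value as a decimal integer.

Big-endian stores the most-significant byte at the lowest address.
The bytes are already most-significant first: 0x8D8C136D.
Top bit is set, so as a signed 32-bit value this is 0x8D8C136D − 2^32 = -1920199827.

-1920199827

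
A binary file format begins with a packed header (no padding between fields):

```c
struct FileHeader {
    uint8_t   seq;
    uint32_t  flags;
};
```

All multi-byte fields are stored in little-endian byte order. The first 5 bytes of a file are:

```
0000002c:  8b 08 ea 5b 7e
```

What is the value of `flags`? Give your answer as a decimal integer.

2119952904

`flags` follows `seq` (1 byte), so it starts at byte offset 1 and occupies 4 bytes.
Bytes at offsets 1..4: 08 EA 5B 7E.
In little-endian order the low byte comes first in memory.
Reassemble most-significant byte first: 7E 5B EA 08 → 0x7E5BEA08.
0x7E5BEA08 = 2119952904.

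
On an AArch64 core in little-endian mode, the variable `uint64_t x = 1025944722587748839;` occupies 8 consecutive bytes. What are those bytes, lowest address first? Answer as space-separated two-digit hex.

E7 89 07 1D 4A E3 3C 0E

1025944722587748839 in hexadecimal, padded to 64 bits, is 0x0E3CE34A1D0789E7.
Split into bytes (most-significant first): 0E 3C E3 4A 1D 07 89 E7.
In little-endian order the low byte comes first in memory.
So at ascending addresses the bytes are E7 89 07 1D 4A E3 3C 0E.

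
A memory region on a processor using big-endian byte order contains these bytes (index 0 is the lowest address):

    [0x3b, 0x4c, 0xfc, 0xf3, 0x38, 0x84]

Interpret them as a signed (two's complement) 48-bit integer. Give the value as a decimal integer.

65201847351428

Big-endian stores the most-significant byte at the lowest address.
The bytes are already most-significant first: 0x3B4CFCF33884.
0x3B4CFCF33884 = 65201847351428.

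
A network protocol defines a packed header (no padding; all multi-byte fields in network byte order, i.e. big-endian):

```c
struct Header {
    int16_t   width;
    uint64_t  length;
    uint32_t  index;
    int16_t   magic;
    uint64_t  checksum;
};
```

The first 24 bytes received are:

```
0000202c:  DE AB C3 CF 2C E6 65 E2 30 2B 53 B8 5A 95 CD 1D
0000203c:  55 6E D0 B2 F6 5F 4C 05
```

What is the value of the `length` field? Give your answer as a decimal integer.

`length` follows `width` (2 bytes), so it starts at byte offset 2 and occupies 8 bytes.
Bytes at offsets 2..9: C3 CF 2C E6 65 E2 30 2B.
Big-endian: lowest address holds the most-significant byte.
The bytes are already most-significant first: 0xC3CF2CE665E2302B.
0xC3CF2CE665E2302B = 14109545525638475819.

14109545525638475819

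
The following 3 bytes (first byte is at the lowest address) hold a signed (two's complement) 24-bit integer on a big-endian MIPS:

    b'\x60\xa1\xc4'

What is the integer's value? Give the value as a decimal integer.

Big-endian: lowest address holds the most-significant byte.
The bytes are already most-significant first: 0x60A1C4.
0x60A1C4 = 6332868.

6332868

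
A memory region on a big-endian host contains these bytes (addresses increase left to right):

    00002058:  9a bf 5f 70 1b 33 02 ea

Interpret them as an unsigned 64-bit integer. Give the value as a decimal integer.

Big-endian stores the most-significant byte at the lowest address.
The bytes are already most-significant first: 0x9ABF5F701B3302EA.
0x9ABF5F701B3302EA = 11150736137489941226.

11150736137489941226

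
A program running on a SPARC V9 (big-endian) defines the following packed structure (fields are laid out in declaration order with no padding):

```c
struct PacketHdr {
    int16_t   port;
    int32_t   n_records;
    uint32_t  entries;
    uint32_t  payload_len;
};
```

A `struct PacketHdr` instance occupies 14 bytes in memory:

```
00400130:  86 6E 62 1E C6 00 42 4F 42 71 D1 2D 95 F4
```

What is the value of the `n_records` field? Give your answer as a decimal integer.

`n_records` follows `port` (2 bytes), so it starts at byte offset 2 and occupies 4 bytes.
Bytes at offsets 2..5: 62 1E C6 00.
Big-endian: lowest address holds the most-significant byte.
The bytes are already most-significant first: 0x621EC600.
0x621EC600 = 1646183936.

1646183936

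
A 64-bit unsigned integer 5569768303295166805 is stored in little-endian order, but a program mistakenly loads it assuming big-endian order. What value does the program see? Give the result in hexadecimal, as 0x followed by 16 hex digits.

5569768303295166805 in 64-bit hexadecimal is 0x4D4BCAC30F237955.
Stored little-endian, the bytes at ascending addresses are 55 79 23 0F C3 CA 4B 4D.
Read back as big-endian, the last byte is least significant, giving 0x5579230FC3CA4B4D.

0x5579230FC3CA4B4D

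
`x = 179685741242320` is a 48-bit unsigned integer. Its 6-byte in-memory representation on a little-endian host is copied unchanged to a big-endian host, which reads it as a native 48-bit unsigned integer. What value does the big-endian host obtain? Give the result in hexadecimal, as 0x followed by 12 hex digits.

179685741242320 in 48-bit hexadecimal is 0xA36C58C727D0.
Stored little-endian, the bytes at ascending addresses are D0 27 C7 58 6C A3.
Read back as big-endian, the last byte is least significant, giving 0xD027C7586CA3.

0xD027C7586CA3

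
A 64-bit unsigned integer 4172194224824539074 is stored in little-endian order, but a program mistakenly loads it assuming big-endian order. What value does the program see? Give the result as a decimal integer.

4172194224824539074 in 64-bit hexadecimal is 0x39E69C8AD09A57C2.
Stored little-endian, the bytes at ascending addresses are C2 57 9A D0 8A 9C E6 39.
Read back as big-endian, the last byte is least significant, giving 0xC2579AD08A9CE639.
0xC2579AD08A9CE639 = 14003831786801260089.

14003831786801260089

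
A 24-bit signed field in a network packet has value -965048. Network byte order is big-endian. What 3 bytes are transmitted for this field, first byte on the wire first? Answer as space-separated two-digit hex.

Two's complement of -965048 in 24 bits: 965048 = 0x0EB9B8; invert → 0xF14647; add 1 → 0xF14648.
Split into bytes (most-significant first): F1 46 48.
Big-endian stores the most-significant byte at the lowest address.
So the memory order matches the most-significant-first order: F1 46 48.

F1 46 48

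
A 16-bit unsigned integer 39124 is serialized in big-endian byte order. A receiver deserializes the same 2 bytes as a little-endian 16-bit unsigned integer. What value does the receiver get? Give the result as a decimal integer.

54424

39124 in 16-bit hexadecimal is 0x98D4.
Stored big-endian, the bytes at ascending addresses are 98 D4.
Read back as little-endian, the first byte is least significant, giving 0xD498.
0xD498 = 54424.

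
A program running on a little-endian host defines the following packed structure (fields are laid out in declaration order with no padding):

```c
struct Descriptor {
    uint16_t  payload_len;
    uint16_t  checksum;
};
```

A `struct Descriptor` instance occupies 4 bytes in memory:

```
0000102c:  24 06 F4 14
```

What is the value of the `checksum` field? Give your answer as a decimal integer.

5364

`checksum` follows `payload_len` (2 bytes), so it starts at byte offset 2 and occupies 2 bytes.
Bytes at offsets 2..3: F4 14.
Little-endian stores the least-significant byte at the lowest address.
Reassemble most-significant byte first: 14 F4 → 0x14F4.
0x14F4 = 5364.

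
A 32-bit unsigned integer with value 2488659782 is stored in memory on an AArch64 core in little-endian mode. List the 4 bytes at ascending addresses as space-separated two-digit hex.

46 EF 55 94

2488659782 in hexadecimal, padded to 32 bits, is 0x9455EF46.
Split into bytes (most-significant first): 94 55 EF 46.
Little-endian: lowest address holds the least-significant byte.
So at ascending addresses the bytes are 46 EF 55 94.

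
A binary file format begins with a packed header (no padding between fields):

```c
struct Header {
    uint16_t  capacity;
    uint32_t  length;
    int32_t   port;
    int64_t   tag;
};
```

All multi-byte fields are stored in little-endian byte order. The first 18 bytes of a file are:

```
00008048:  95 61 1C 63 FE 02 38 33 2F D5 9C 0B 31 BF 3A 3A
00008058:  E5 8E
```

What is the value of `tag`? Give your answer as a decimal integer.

-8150043926666867812

`tag` follows `capacity` (2 B), `length` (4 B), `port` (4 B), so it starts at offset 2 + 4 + 4 = 10 and occupies 8 bytes.
Bytes at offsets 10..17: 9C 0B 31 BF 3A 3A E5 8E.
In little-endian order the low byte comes first in memory.
Reassemble most-significant byte first: 8E E5 3A 3A BF 31 0B 9C → 0x8EE53A3ABF310B9C.
Top bit is set, so as a signed 64-bit value this is 0x8EE53A3ABF310B9C − 2^64 = -8150043926666867812.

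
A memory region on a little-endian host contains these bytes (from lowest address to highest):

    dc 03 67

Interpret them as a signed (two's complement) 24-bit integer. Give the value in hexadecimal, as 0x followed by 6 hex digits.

0x6703DC

Little-endian stores the least-significant byte at the lowest address.
Reassemble most-significant byte first: 67 03 DC → 0x6703DC.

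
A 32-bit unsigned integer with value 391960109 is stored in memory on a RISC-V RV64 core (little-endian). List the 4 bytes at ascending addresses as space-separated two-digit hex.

391960109 in hexadecimal, padded to 32 bits, is 0x175CD62D.
Split into bytes (most-significant first): 17 5C D6 2D.
In little-endian order the low byte comes first in memory.
So at ascending addresses the bytes are 2D D6 5C 17.

2D D6 5C 17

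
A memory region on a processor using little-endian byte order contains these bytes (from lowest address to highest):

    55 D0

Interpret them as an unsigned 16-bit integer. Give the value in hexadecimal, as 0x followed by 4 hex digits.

Little-endian: lowest address holds the least-significant byte.
Reassemble most-significant byte first: D0 55 → 0xD055.

0xD055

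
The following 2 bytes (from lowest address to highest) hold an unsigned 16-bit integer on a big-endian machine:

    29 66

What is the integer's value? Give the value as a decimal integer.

In big-endian order the high byte comes first in memory.
The bytes are already most-significant first: 0x2966.
0x2966 = 10598.

10598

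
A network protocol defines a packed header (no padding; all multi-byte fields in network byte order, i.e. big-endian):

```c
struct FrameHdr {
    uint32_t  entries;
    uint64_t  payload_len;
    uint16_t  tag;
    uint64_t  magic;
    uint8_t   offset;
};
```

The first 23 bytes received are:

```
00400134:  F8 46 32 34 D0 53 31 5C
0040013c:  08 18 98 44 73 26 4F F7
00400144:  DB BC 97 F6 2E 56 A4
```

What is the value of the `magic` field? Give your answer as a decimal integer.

5762315851293666902

`magic` follows `entries` (4 B), `payload_len` (8 B), `tag` (2 B), so it starts at offset 4 + 8 + 2 = 14 and occupies 8 bytes.
Bytes at offsets 14..21: 4F F7 DB BC 97 F6 2E 56.
Big-endian stores the most-significant byte at the lowest address.
The bytes are already most-significant first: 0x4FF7DBBC97F62E56.
0x4FF7DBBC97F62E56 = 5762315851293666902.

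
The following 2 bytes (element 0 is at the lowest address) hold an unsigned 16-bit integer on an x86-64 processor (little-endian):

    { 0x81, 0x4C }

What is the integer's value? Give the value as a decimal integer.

19585

Little-endian stores the least-significant byte at the lowest address.
Reassemble most-significant byte first: 4C 81 → 0x4C81.
0x4C81 = 19585.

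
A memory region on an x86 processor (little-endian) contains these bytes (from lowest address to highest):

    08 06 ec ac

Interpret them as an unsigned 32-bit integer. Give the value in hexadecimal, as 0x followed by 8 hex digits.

In little-endian order the low byte comes first in memory.
Reassemble most-significant byte first: AC EC 06 08 → 0xACEC0608.

0xACEC0608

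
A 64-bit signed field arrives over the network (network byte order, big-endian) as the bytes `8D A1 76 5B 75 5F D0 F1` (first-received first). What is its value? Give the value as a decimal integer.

Big-endian: lowest address holds the most-significant byte.
The bytes are already most-significant first: 0x8DA1765B755FD0F1.
Top bit is set, so as a signed 64-bit value this is 0x8DA1765B755FD0F1 − 2^64 = -8241175707927981839.

-8241175707927981839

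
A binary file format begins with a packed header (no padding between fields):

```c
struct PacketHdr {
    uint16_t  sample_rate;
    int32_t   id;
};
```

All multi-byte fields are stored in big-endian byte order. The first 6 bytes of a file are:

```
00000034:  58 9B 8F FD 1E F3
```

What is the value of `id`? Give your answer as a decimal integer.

`id` follows `sample_rate` (2 bytes), so it starts at byte offset 2 and occupies 4 bytes.
Bytes at offsets 2..5: 8F FD 1E F3.
Big-endian: lowest address holds the most-significant byte.
The bytes are already most-significant first: 0x8FFD1EF3.
Top bit is set, so as a signed 32-bit value this is 0x8FFD1EF3 − 2^32 = -1879236877.

-1879236877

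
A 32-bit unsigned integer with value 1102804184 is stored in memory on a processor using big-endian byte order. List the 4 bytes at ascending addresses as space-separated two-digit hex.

1102804184 in hexadecimal, padded to 32 bits, is 0x41BB74D8.
Split into bytes (most-significant first): 41 BB 74 D8.
Big-endian: lowest address holds the most-significant byte.
So the memory order matches the most-significant-first order: 41 BB 74 D8.

41 BB 74 D8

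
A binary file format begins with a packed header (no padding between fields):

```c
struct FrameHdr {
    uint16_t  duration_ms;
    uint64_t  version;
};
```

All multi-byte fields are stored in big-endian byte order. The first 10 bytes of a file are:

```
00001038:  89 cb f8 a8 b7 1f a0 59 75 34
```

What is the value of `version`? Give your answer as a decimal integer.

`version` follows `duration_ms` (2 bytes), so it starts at byte offset 2 and occupies 8 bytes.
Bytes at offsets 2..9: F8 A8 B7 1F A0 59 75 34.
In big-endian order the high byte comes first in memory.
The bytes are already most-significant first: 0xF8A8B71FA0597534.
0xF8A8B71FA0597534 = 17917772463955604788.

17917772463955604788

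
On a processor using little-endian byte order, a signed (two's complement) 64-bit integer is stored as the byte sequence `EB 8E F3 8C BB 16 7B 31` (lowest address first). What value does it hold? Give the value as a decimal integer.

Little-endian: lowest address holds the least-significant byte.
Reassemble most-significant byte first: 31 7B 16 BB 8C F3 8E EB → 0x317B16BB8CF38EEB.
0x317B16BB8CF38EEB = 3565468524773347051.

3565468524773347051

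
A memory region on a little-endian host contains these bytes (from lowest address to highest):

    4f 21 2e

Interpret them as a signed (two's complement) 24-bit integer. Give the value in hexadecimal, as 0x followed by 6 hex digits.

0x2E214F

Little-endian: lowest address holds the least-significant byte.
Reassemble most-significant byte first: 2E 21 4F → 0x2E214F.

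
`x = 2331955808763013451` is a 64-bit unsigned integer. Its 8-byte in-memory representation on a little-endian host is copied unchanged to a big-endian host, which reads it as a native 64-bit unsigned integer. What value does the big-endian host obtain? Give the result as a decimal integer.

5433939216923188256

2331955808763013451 in 64-bit hexadecimal is 0x205CC573ED3A694B.
Stored little-endian, the bytes at ascending addresses are 4B 69 3A ED 73 C5 5C 20.
Read back as big-endian, the last byte is least significant, giving 0x4B693AED73C55C20.
0x4B693AED73C55C20 = 5433939216923188256.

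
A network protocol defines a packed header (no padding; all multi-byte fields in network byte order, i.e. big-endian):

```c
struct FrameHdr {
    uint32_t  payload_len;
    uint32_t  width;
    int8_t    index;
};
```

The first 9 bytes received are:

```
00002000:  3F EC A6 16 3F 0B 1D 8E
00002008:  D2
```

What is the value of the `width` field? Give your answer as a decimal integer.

1057693070

`width` follows `payload_len` (4 bytes), so it starts at byte offset 4 and occupies 4 bytes.
Bytes at offsets 4..7: 3F 0B 1D 8E.
In big-endian order the high byte comes first in memory.
The bytes are already most-significant first: 0x3F0B1D8E.
0x3F0B1D8E = 1057693070.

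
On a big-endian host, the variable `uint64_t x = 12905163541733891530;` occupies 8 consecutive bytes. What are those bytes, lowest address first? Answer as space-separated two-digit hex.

B3 18 59 DD E1 5E DD CA

12905163541733891530 in hexadecimal, padded to 64 bits, is 0xB31859DDE15EDDCA.
Split into bytes (most-significant first): B3 18 59 DD E1 5E DD CA.
Big-endian: lowest address holds the most-significant byte.
So the memory order matches the most-significant-first order: B3 18 59 DD E1 5E DD CA.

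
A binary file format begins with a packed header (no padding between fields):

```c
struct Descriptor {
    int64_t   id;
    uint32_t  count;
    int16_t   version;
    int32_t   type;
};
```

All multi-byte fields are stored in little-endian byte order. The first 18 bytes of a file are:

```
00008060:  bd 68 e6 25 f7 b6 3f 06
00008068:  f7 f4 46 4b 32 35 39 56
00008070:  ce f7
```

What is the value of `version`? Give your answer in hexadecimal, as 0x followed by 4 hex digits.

0x3532

`version` follows `id` (8 B), `count` (4 B), so it starts at offset 8 + 4 = 12 and occupies 2 bytes.
Bytes at offsets 12..13: 32 35.
Little-endian: lowest address holds the least-significant byte.
Reassemble most-significant byte first: 35 32 → 0x3532.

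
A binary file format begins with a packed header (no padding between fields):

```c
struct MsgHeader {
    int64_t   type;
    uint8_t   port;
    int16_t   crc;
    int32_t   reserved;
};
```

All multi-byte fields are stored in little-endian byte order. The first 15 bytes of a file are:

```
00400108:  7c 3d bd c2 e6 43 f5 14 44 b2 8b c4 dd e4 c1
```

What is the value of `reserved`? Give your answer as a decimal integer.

`reserved` follows `type` (8 B), `port` (1 B), `crc` (2 B), so it starts at offset 8 + 1 + 2 = 11 and occupies 4 bytes.
Bytes at offsets 11..14: C4 DD E4 C1.
Little-endian stores the least-significant byte at the lowest address.
Reassemble most-significant byte first: C1 E4 DD C4 → 0xC1E4DDC4.
Top bit is set, so as a signed 32-bit value this is 0xC1E4DDC4 − 2^32 = -1041965628.

-1041965628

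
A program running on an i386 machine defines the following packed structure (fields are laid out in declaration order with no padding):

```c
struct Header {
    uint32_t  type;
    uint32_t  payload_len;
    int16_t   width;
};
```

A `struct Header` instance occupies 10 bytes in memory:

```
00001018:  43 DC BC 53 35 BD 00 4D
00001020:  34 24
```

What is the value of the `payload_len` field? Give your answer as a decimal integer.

`payload_len` follows `type` (4 bytes), so it starts at byte offset 4 and occupies 4 bytes.
Bytes at offsets 4..7: 35 BD 00 4D.
Little-endian stores the least-significant byte at the lowest address.
Reassemble most-significant byte first: 4D 00 BD 35 → 0x4D00BD35.
0x4D00BD35 = 1291894069.

1291894069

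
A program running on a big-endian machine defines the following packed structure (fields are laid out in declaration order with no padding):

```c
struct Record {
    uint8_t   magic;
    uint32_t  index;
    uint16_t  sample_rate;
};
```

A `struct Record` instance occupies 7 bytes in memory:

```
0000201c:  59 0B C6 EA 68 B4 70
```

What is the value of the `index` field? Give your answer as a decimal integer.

197585512

`index` follows `magic` (1 byte), so it starts at byte offset 1 and occupies 4 bytes.
Bytes at offsets 1..4: 0B C6 EA 68.
Big-endian stores the most-significant byte at the lowest address.
The bytes are already most-significant first: 0x0BC6EA68.
0x0BC6EA68 = 197585512.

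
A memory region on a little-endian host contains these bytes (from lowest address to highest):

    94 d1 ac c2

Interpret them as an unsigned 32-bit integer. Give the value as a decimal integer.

3266105748

In little-endian order the low byte comes first in memory.
Reassemble most-significant byte first: C2 AC D1 94 → 0xC2ACD194.
0xC2ACD194 = 3266105748.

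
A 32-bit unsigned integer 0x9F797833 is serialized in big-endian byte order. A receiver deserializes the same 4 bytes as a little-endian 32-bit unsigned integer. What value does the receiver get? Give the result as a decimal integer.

Stored big-endian, the bytes at ascending addresses are 9F 79 78 33.
Read back as little-endian, the first byte is least significant, giving 0x3378799F.
0x3378799F = 863533471.

863533471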